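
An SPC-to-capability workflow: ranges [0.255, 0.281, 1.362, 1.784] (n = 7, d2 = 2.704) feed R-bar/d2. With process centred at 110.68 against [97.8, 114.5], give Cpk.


R_bar = (0.255 + 0.281 + 1.362 + 1.784) / 4 = 0.9205
sigma = R_bar / d2 = 0.9205 / 2.704 = 0.3404216
Cp = (USL - LSL)/(6*sigma) = (114.5 - 97.8)/(6*0.3404216) = 8.1761
Cpu = (114.5 - 110.68)/(3*0.3404216) = 3.7405
Cpl = (110.68 - 97.8)/(3*0.3404216) = 12.6118
Cpk = min(Cpu, Cpl) = 3.7405

3.7405


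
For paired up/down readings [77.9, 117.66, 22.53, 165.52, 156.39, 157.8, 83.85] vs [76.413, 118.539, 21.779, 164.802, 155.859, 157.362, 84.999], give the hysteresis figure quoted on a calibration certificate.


|77.9 - 76.413| = 1.4870
|117.66 - 118.539| = 0.8790
|22.53 - 21.779| = 0.7510
|165.52 - 164.802| = 0.7180
|156.39 - 155.859| = 0.5310
|157.8 - 157.362| = 0.4380
|83.85 - 84.999| = 1.1490
hysteresis = max(diffs) = 1.4870

1.4870


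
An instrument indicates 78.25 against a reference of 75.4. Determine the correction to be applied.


Correction = standard - reading
= 75.4 - 78.25
= -2.8500

-2.8500


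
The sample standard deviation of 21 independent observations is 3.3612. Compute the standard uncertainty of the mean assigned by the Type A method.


u_A = s / sqrt(n)
u_A = 3.3612 / sqrt(21)
u_A = 3.3612 / 4.5825757
u_A = 0.7335

0.7335


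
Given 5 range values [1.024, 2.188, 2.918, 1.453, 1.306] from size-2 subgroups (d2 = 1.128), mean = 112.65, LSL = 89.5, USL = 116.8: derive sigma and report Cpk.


R_bar = (1.024 + 2.188 + 2.918 + 1.453 + 1.306) / 5 = 1.7778
sigma = R_bar / d2 = 1.7778 / 1.128 = 1.5760638
Cp = (USL - LSL)/(6*sigma) = (116.8 - 89.5)/(6*1.5760638) = 2.8869
Cpu = (116.8 - 112.65)/(3*1.5760638) = 0.8777
Cpl = (112.65 - 89.5)/(3*1.5760638) = 4.8962
Cpk = min(Cpu, Cpl) = 0.8777

0.8777


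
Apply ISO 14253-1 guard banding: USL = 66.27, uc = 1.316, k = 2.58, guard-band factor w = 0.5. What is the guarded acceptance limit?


U = k * uc = 2.58 * 1.316 = 3.39528
guard band g = w * U = 0.5 * 3.39528 = 1.69764
AL = USL - g = 66.27 - 1.69764
AL = 64.5724

64.5724


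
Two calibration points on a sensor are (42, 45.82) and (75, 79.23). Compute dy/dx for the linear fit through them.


slope = (y2 - y1) / (x2 - x1)
= (79.23 - 45.82) / (75 - 42)
= 33.4100 / 33
= 1.0124

1.0124


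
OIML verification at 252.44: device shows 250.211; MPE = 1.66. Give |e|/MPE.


e = indication - reference = 250.211 - 252.44 = -2.2290
|e| = 2.2290
ratio = |e| / MPE = 2.2290 / 1.66
ratio = 1.3428

1.3428


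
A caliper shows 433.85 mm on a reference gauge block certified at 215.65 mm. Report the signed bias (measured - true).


Systematic error = measured - true
= 433.85 - 215.65
= 218.2000

218.2000


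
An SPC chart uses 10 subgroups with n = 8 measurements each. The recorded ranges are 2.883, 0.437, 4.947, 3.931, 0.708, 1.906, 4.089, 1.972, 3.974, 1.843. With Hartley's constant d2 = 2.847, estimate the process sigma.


R_bar = (2.883 + 0.437 + 4.947 + 3.931 + 0.708 + 1.906 + 4.089 + 1.972 + 3.974 + 1.843) / 10
R_bar = 26.69 / 10 = 2.669
sigma_hat = R_bar / d2 = 2.669 / 2.847 = 0.9375

0.9375


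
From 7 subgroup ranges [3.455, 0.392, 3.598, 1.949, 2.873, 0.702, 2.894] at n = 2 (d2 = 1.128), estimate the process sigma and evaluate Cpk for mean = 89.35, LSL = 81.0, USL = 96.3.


R_bar = (3.455 + 0.392 + 3.598 + 1.949 + 2.873 + 0.702 + 2.894) / 7 = 2.2661429
sigma = R_bar / d2 = 2.2661429 / 1.128 = 2.0089919
Cp = (USL - LSL)/(6*sigma) = (96.3 - 81.0)/(6*2.0089919) = 1.2693
Cpu = (96.3 - 89.35)/(3*2.0089919) = 1.1531
Cpl = (89.35 - 81.0)/(3*2.0089919) = 1.3854
Cpk = min(Cpu, Cpl) = 1.1531

1.1531


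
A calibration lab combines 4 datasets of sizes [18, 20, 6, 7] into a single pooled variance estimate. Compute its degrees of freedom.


nu = sum_i (n_i - 1)
nu = ((18 - 1) + (20 - 1) + (6 - 1) + (7 - 1))
nu = 17 + 19 + 5 + 6
nu = 47

47


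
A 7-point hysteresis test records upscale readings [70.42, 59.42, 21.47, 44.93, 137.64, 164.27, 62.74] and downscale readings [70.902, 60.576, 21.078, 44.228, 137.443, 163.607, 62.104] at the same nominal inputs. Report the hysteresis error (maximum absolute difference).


|70.42 - 70.902| = 0.4820
|59.42 - 60.576| = 1.1560
|21.47 - 21.078| = 0.3920
|44.93 - 44.228| = 0.7020
|137.64 - 137.443| = 0.1970
|164.27 - 163.607| = 0.6630
|62.74 - 62.104| = 0.6360
hysteresis = max(diffs) = 1.1560

1.1560


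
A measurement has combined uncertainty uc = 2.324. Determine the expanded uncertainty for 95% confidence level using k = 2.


U = k * uc
U = 2 * 2.324
U = 4.6480

4.6480


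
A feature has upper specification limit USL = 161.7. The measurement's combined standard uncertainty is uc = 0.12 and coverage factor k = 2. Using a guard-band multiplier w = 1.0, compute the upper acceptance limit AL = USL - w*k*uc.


U = k * uc = 2 * 0.12 = 0.24
guard band g = w * U = 1.0 * 0.24 = 0.24
AL = USL - g = 161.7 - 0.24
AL = 161.4600

161.4600


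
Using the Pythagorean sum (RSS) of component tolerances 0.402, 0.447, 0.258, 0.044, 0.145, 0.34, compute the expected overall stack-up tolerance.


RSS = sqrt(0.402^2 + 0.447^2 + 0.258^2 + 0.044^2 + 0.145^2 + 0.34^2)
= sqrt(0.566538)
= 0.7527

0.7527


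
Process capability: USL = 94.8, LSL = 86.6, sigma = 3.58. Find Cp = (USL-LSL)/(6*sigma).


Cp = (USL - LSL) / (6 * sigma)
= (94.8 - 86.6) / (6 * 3.58)
= 8.2000 / 21.4800
= 0.3818

0.3818


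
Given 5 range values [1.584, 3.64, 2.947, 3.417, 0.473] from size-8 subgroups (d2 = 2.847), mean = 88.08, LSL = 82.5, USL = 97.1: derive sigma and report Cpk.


R_bar = (1.584 + 3.64 + 2.947 + 3.417 + 0.473) / 5 = 2.4122
sigma = R_bar / d2 = 2.4122 / 2.847 = 0.84727784
Cp = (USL - LSL)/(6*sigma) = (97.1 - 82.5)/(6*0.84727784) = 2.8719
Cpu = (97.1 - 88.08)/(3*0.84727784) = 3.5486
Cpl = (88.08 - 82.5)/(3*0.84727784) = 2.1953
Cpk = min(Cpu, Cpl) = 2.1953

2.1953


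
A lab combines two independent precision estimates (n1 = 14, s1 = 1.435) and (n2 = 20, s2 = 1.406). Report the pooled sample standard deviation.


s_p = sqrt(((n1-1)*s1^2 + (n2-1)*s2^2) / (n1+n2-2))
numerator = (14-1)*1.435^2 + (20-1)*1.406^2 = 26.769925 + 37.559884 = 64.329809
denominator = 14 + 20 - 2 = 32
s_p^2 = 64.329809 / 32 = 2.0103065
s_p = sqrt(2.0103065) = 1.4179

1.4179


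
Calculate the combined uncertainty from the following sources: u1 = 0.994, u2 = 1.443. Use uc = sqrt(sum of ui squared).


uc = sqrt(0.994^2 + 1.443^2)
uc = sqrt(3.070285)
uc = 1.7522

1.7522


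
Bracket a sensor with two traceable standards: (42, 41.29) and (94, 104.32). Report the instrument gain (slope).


slope = (y2 - y1) / (x2 - x1)
= (104.32 - 41.29) / (94 - 42)
= 63.0300 / 52
= 1.2121

1.2121


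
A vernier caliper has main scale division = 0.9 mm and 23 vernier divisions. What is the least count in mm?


LC = MSD / n_div
= 0.9 / 23
= 0.0391

0.0391


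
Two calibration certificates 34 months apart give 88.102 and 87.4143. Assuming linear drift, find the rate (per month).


rate = (v2 - v1) / months
= (87.4143 - 88.102) / 34
= -0.6877 / 34
= -0.0202

-0.0202


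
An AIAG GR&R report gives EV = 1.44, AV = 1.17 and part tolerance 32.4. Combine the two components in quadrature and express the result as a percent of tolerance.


GRR = sqrt(EV^2 + AV^2) = sqrt(1.44^2 + 1.17^2) = 1.8553975
%GRR = GRR / tol * 100 = 1.8553975 / 32.4 * 100
%GRR = 5.7265

5.7265


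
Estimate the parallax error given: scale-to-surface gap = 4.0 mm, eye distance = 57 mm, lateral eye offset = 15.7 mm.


error = h * offset / d
= 4.0 * 15.7 / 57
= 1.1018

1.1018


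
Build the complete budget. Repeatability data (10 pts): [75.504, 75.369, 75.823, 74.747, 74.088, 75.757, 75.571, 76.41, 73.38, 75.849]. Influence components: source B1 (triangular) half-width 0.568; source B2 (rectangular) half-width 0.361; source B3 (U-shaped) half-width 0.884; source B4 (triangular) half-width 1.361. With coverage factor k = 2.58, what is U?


mean = (75.504 + 75.369 + 75.823 + 74.747 + 74.088 + 75.757 + 75.571 + 76.41 + 73.38 + 75.849) / 10 = 75.2498
s = sqrt(sum((x - mean)^2)/(n-1)) = 0.91722102
u_A = s / sqrt(n) = 0.91722102 / sqrt(10) = 0.29005075
u_B1 = 0.568 / sqrt(6) = 0.23188503
u_B2 = 0.361 / sqrt(3) = 0.20842345
u_B3 = 0.884 / sqrt(2) = 0.62508239
u_B4 = 1.361 / sqrt(6) = 0.55562592
uc = sqrt(0.29005075^2 + 0.23188503^2 + 0.20842345^2 + 0.62508239^2 + 0.55562592^2) = 0.93850338
U = k * uc = 2.58 * 0.93850338
U = 2.4213

2.4213


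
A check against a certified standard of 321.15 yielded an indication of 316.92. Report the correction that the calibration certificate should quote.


Correction = standard - reading
= 321.15 - 316.92
= 4.2300

4.2300


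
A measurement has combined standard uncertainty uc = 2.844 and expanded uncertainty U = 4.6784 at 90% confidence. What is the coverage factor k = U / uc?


k = U / uc
k = 4.6784 / 2.844
k = 1.645

1.645


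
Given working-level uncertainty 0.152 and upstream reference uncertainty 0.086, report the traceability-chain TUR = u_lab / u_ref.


TUR = u_lab / u_ref
= 0.152 / 0.086
= 1.7674

1.7674


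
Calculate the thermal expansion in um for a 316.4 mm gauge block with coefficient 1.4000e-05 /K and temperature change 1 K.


dL = L * alpha * dT
= 316.4 * 1.4000e-05 * 1
= 0.0044296 mm
dL_um = 0.0044296 * 1000 = 4.4296 um

4.4296


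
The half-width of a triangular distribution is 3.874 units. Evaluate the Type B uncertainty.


u_B = half_width / sqrt(6)
u_B = 3.874 / 2.4494897
u_B = 1.5816

1.5816


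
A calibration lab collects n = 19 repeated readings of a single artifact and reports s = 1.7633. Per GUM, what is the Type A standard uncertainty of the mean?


u_A = s / sqrt(n)
u_A = 1.7633 / sqrt(19)
u_A = 1.7633 / 4.3588989
u_A = 0.4045

0.4045


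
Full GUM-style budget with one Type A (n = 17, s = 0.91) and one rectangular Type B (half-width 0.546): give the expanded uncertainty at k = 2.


u_A = s / sqrt(n) = 0.91 / sqrt(17) = 0.22070742
u_B = half_width / sqrt(3) = 0.546 / sqrt(3) = 0.31523325
uc = sqrt(u_A^2 + u_B^2) = sqrt(0.22070742^2 + 0.31523325^2) = 0.38481654
U = k * uc = 2 * 0.38481654
U = 0.7696

0.7696


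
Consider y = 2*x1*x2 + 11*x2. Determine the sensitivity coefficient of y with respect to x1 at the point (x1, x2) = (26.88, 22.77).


y = 2*x1*x2 + 11*x2
dy/dx1 = 2*x2
Evaluate at x2 = 22.77: c1 = 2 * 22.77
c1 = 45.5400

45.5400


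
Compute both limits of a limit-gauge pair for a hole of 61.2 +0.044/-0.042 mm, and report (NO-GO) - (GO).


GO = nominal - lower_tol (smallest hole = maximum material condition)
GO = 61.2 - 0.042 = 61.158
NO-GO = nominal + upper_tol (largest hole = least material condition)
NO-GO = 61.2 + 0.044 = 61.244
spread = NO-GO - GO = 61.244 - 61.158 = 0.0860

0.0860


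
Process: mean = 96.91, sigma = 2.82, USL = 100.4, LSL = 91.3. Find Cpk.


Cpu = (USL - mean) / (3*sigma) = (100.4 - 96.91) / (3*2.82) = 0.4125
Cpl = (mean - LSL) / (3*sigma) = (96.91 - 91.3) / (3*2.82) = 0.6631
Cpk = min(Cpu, Cpl) = 0.4125

0.4125


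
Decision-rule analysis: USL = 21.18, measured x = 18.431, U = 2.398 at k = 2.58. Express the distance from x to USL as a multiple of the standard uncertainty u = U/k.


u = U / k = 2.398 / 2.58 = 0.92945736
margin = |USL - x| = |21.18 - 18.431| = 2.749
z = margin / u = 2.749 / 0.92945736
z = 2.9576

2.9576


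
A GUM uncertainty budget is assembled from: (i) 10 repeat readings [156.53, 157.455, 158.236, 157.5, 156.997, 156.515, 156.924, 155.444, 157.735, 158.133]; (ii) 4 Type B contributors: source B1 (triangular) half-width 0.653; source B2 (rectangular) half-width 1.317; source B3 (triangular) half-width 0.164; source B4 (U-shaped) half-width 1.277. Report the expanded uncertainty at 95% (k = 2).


mean = (156.53 + 157.455 + 158.236 + 157.5 + 156.997 + 156.515 + 156.924 + 155.444 + 157.735 + 158.133) / 10 = 157.1469
s = sqrt(sum((x - mean)^2)/(n-1)) = 0.84825867
u_A = s / sqrt(n) = 0.84825867 / sqrt(10) = 0.26824294
u_B1 = 0.653 / sqrt(6) = 0.26658613
u_B2 = 1.317 / sqrt(3) = 0.7603703
u_B3 = 0.164 / sqrt(6) = 0.06695272
u_B4 = 1.277 / sqrt(2) = 0.90297536
uc = sqrt(0.26824294^2 + 0.26658613^2 + 0.7603703^2 + 0.06695272^2 + 0.90297536^2) = 1.2413833
U = k * uc = 2 * 1.2413833
U = 2.4828

2.4828


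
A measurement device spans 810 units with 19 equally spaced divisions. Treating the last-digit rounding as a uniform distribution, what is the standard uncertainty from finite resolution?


resolution = range / divisions
resolution = 810 / 19 = 42.631579
u_res = resolution / (2*sqrt(3))
u_res = 42.631579 / 3.4641016
u_res = 12.3067

12.3067


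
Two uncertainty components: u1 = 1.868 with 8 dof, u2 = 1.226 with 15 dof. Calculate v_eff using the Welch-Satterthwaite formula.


uc = sqrt(u1^2 + u2^2) = sqrt(1.868^2 + 1.226^2) = 2.2343903
v_eff = uc^4 / (u1^4/v1 + u2^4/v2)
= 2.2343903^4 / (1.868^4/8 + 1.226^4/15)
= 24.925056 / 1.6726258
v_eff = 14.9018

14.9018


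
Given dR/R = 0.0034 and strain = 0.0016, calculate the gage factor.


GF = (dR/R) / epsilon
= 0.0034 / 0.0016
= 2.1250

2.1250


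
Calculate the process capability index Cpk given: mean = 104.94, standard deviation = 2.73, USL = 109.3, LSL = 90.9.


Cpu = (USL - mean) / (3*sigma) = (109.3 - 104.94) / (3*2.73) = 0.5324
Cpl = (mean - LSL) / (3*sigma) = (104.94 - 90.9) / (3*2.73) = 1.7143
Cpk = min(Cpu, Cpl) = 0.5324

0.5324


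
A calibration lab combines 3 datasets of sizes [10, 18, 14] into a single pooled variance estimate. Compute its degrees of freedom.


nu = sum_i (n_i - 1)
nu = ((10 - 1) + (18 - 1) + (14 - 1))
nu = 9 + 17 + 13
nu = 39

39


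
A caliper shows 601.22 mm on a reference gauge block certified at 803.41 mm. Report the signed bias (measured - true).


Systematic error = measured - true
= 601.22 - 803.41
= -202.1900

-202.1900


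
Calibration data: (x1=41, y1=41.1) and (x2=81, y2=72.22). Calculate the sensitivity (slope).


slope = (y2 - y1) / (x2 - x1)
= (72.22 - 41.1) / (81 - 41)
= 31.1200 / 40
= 0.7780

0.7780


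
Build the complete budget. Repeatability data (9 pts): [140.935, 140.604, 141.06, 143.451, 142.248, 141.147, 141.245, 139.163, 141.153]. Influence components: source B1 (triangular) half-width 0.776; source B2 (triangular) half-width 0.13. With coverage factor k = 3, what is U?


mean = (140.935 + 140.604 + 141.06 + 143.451 + 142.248 + 141.147 + 141.245 + 139.163 + 141.153) / 9 = 141.2228889
s = sqrt(sum((x - mean)^2)/(n-1)) = 1.1598514
u_A = s / sqrt(n) = 1.1598514 / sqrt(9) = 0.38661713
u_B1 = 0.776 / sqrt(6) = 0.31680067
u_B2 = 0.13 / sqrt(6) = 0.053072278
uc = sqrt(0.38661713^2 + 0.31680067^2 + 0.053072278^2) = 0.50264514
U = k * uc = 3 * 0.50264514
U = 1.5079

1.5079


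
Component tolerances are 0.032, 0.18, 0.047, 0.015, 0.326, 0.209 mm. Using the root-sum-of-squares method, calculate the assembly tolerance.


RSS = sqrt(0.032^2 + 0.18^2 + 0.047^2 + 0.015^2 + 0.326^2 + 0.209^2)
= sqrt(0.185815)
= 0.4311

0.4311


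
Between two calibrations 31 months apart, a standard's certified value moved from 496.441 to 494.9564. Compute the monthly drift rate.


rate = (v2 - v1) / months
= (494.9564 - 496.441) / 31
= -1.4846 / 31
= -0.0479

-0.0479


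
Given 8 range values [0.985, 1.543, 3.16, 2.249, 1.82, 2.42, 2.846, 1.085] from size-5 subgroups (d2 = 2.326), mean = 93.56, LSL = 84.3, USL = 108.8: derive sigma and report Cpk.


R_bar = (0.985 + 1.543 + 3.16 + 2.249 + 1.82 + 2.42 + 2.846 + 1.085) / 8 = 2.0135
sigma = R_bar / d2 = 2.0135 / 2.326 = 0.86564918
Cp = (USL - LSL)/(6*sigma) = (108.8 - 84.3)/(6*0.86564918) = 4.7171
Cpu = (108.8 - 93.56)/(3*0.86564918) = 5.8684
Cpl = (93.56 - 84.3)/(3*0.86564918) = 3.5657
Cpk = min(Cpu, Cpl) = 3.5657

3.5657


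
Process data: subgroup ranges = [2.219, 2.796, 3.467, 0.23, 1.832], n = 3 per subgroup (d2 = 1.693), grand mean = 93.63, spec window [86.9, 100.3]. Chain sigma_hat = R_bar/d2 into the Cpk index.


R_bar = (2.219 + 2.796 + 3.467 + 0.23 + 1.832) / 5 = 2.1088
sigma = R_bar / d2 = 2.1088 / 1.693 = 1.2455995
Cp = (USL - LSL)/(6*sigma) = (100.3 - 86.9)/(6*1.2455995) = 1.7930
Cpu = (100.3 - 93.63)/(3*1.2455995) = 1.7850
Cpl = (93.63 - 86.9)/(3*1.2455995) = 1.8010
Cpk = min(Cpu, Cpl) = 1.7850

1.7850


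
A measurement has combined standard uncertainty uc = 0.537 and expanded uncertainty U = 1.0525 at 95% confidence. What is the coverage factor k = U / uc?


k = U / uc
k = 1.0525 / 0.537
k = 1.96

1.96


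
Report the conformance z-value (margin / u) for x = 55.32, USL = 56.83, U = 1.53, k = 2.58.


u = U / k = 1.53 / 2.58 = 0.59302326
margin = |USL - x| = |56.83 - 55.32| = 1.51
z = margin / u = 1.51 / 0.59302326
z = 2.5463

2.5463


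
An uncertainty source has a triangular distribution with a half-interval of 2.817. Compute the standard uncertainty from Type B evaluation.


u_B = half_width / sqrt(6)
u_B = 2.817 / 2.4494897
u_B = 1.1500

1.1500


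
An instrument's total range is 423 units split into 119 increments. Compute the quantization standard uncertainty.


resolution = range / divisions
resolution = 423 / 119 = 3.5546218
u_res = resolution / (2*sqrt(3))
u_res = 3.5546218 / 3.4641016
u_res = 1.0261

1.0261


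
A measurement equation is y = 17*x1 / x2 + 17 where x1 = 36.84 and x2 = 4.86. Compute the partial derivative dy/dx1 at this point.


y = 17*x1 / x2 + 17
dy/dx1 = 17/x2
Evaluate at x2 = 4.86: c1 = 17 / 4.86
c1 = 3.4979

3.4979


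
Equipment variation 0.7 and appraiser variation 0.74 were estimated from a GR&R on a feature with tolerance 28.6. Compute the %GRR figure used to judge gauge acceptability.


GRR = sqrt(EV^2 + AV^2) = sqrt(0.7^2 + 0.74^2) = 1.0186265
%GRR = GRR / tol * 100 = 1.0186265 / 28.6 * 100
%GRR = 3.5616

3.5616


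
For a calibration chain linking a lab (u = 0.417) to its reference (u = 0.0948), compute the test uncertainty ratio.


TUR = u_lab / u_ref
= 0.417 / 0.0948
= 4.3987

4.3987


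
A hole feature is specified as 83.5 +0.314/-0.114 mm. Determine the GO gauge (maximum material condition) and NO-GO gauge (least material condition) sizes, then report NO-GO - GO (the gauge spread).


GO = nominal - lower_tol (smallest hole = maximum material condition)
GO = 83.5 - 0.114 = 83.386
NO-GO = nominal + upper_tol (largest hole = least material condition)
NO-GO = 83.5 + 0.314 = 83.814
spread = NO-GO - GO = 83.814 - 83.386 = 0.4280

0.4280


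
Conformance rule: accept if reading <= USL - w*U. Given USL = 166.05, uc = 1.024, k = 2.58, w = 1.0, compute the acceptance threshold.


U = k * uc = 2.58 * 1.024 = 2.64192
guard band g = w * U = 1.0 * 2.64192 = 2.64192
AL = USL - g = 166.05 - 2.64192
AL = 163.4081

163.4081


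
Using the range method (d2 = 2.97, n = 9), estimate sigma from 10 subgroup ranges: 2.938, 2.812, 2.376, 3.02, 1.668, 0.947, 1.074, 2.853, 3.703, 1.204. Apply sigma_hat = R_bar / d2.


R_bar = (2.938 + 2.812 + 2.376 + 3.02 + 1.668 + 0.947 + 1.074 + 2.853 + 3.703 + 1.204) / 10
R_bar = 22.595 / 10 = 2.2595
sigma_hat = R_bar / d2 = 2.2595 / 2.97 = 0.7608

0.7608


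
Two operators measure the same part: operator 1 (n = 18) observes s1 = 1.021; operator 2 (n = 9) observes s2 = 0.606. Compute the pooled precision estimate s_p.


s_p = sqrt(((n1-1)*s1^2 + (n2-1)*s2^2) / (n1+n2-2))
numerator = (18-1)*1.021^2 + (9-1)*0.606^2 = 17.721497 + 2.937888 = 20.659385
denominator = 18 + 9 - 2 = 25
s_p^2 = 20.659385 / 25 = 0.8263754
s_p = sqrt(0.8263754) = 0.9091

0.9091


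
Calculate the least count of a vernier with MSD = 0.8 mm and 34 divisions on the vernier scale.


LC = MSD / n_div
= 0.8 / 34
= 0.0235

0.0235


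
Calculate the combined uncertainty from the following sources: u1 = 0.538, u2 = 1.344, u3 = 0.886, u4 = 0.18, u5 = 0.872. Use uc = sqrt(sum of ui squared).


uc = sqrt(0.538^2 + 1.344^2 + 0.886^2 + 0.18^2 + 0.872^2)
uc = sqrt(3.67356)
uc = 1.9167

1.9167


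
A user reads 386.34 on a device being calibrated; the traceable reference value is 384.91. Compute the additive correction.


Correction = standard - reading
= 384.91 - 386.34
= -1.4300

-1.4300


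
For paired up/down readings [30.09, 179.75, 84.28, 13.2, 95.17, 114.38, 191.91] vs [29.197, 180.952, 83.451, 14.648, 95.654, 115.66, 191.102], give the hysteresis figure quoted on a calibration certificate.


|30.09 - 29.197| = 0.8930
|179.75 - 180.952| = 1.2020
|84.28 - 83.451| = 0.8290
|13.2 - 14.648| = 1.4480
|95.17 - 95.654| = 0.4840
|114.38 - 115.66| = 1.2800
|191.91 - 191.102| = 0.8080
hysteresis = max(diffs) = 1.4480

1.4480


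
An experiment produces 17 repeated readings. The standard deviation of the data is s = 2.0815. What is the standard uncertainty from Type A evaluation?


u_A = s / sqrt(n)
u_A = 2.0815 / sqrt(17)
u_A = 2.0815 / 4.1231056
u_A = 0.5048

0.5048


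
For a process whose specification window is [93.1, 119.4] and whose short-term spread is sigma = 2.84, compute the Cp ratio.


Cp = (USL - LSL) / (6 * sigma)
= (119.4 - 93.1) / (6 * 2.84)
= 26.3000 / 17.0400
= 1.5434

1.5434


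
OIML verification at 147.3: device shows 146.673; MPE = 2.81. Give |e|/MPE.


e = indication - reference = 146.673 - 147.3 = -0.6270
|e| = 0.6270
ratio = |e| / MPE = 0.6270 / 2.81
ratio = 0.2231

0.2231


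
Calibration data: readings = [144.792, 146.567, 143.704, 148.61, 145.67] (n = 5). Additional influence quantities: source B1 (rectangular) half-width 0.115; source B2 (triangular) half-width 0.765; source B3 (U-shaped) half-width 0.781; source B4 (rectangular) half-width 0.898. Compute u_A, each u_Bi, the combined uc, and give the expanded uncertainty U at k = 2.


mean = (144.792 + 146.567 + 143.704 + 148.61 + 145.67) / 5 = 145.8686
s = sqrt(sum((x - mean)^2)/(n-1)) = 1.8632659
u_A = s / sqrt(n) = 1.8632659 / sqrt(5) = 0.83327784
u_B1 = 0.115 / sqrt(3) = 0.066395281
u_B2 = 0.765 / sqrt(6) = 0.31230994
u_B3 = 0.781 / sqrt(2) = 0.5522504
u_B4 = 0.898 / sqrt(3) = 0.51846054
uc = sqrt(0.83327784^2 + 0.066395281^2 + 0.31230994^2 + 0.5522504^2 + 0.51846054^2) = 1.170504
U = k * uc = 2 * 1.170504
U = 2.3410

2.3410


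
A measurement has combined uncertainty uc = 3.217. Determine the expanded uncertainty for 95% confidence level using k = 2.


U = k * uc
U = 2 * 3.217
U = 6.4340

6.4340


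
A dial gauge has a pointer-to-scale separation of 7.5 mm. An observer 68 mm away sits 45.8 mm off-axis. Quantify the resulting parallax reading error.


error = h * offset / d
= 7.5 * 45.8 / 68
= 5.0515

5.0515


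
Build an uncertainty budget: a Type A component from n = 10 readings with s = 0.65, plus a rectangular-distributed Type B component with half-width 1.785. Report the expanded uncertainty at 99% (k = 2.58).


u_A = s / sqrt(n) = 0.65 / sqrt(10) = 0.20554805
u_B = half_width / sqrt(3) = 1.785 / sqrt(3) = 1.0305702
uc = sqrt(u_A^2 + u_B^2) = sqrt(0.20554805^2 + 1.0305702^2) = 1.0508687
U = k * uc = 2.58 * 1.0508687
U = 2.7112

2.7112


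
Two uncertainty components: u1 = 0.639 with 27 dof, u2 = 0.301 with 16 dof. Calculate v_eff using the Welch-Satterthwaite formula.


uc = sqrt(u1^2 + u2^2) = sqrt(0.639^2 + 0.301^2) = 0.70634411
v_eff = uc^4 / (u1^4/v1 + u2^4/v2)
= 0.70634411^4 / (0.639^4/27 + 0.301^4/16)
= 0.24892316 / 0.0066880723
v_eff = 37.2190

37.2190


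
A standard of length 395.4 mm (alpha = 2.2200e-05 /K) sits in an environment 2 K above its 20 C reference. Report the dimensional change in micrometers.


dL = L * alpha * dT
= 395.4 * 2.2200e-05 * 2
= 0.0175558 mm
dL_um = 0.0175558 * 1000 = 17.5558 um

17.5558


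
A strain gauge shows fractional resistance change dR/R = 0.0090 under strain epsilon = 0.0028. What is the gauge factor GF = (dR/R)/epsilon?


GF = (dR/R) / epsilon
= 0.0090 / 0.0028
= 3.2143

3.2143


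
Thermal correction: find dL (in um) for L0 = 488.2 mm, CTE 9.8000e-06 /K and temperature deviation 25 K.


dL = L * alpha * dT
= 488.2 * 9.8000e-06 * 25
= 0.1196090 mm
dL_um = 0.1196090 * 1000 = 119.6090 um

119.6090


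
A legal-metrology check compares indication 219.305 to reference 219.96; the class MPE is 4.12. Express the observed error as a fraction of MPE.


e = indication - reference = 219.305 - 219.96 = -0.6550
|e| = 0.6550
ratio = |e| / MPE = 0.6550 / 4.12
ratio = 0.1590

0.1590


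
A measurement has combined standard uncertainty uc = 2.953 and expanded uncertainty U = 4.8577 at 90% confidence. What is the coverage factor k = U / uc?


k = U / uc
k = 4.8577 / 2.953
k = 1.645

1.645


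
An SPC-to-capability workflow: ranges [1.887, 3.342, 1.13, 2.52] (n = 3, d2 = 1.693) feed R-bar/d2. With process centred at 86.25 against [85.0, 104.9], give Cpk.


R_bar = (1.887 + 3.342 + 1.13 + 2.52) / 4 = 2.21975
sigma = R_bar / d2 = 2.21975 / 1.693 = 1.3111341
Cp = (USL - LSL)/(6*sigma) = (104.9 - 85.0)/(6*1.3111341) = 2.5296
Cpu = (104.9 - 86.25)/(3*1.3111341) = 4.7414
Cpl = (86.25 - 85.0)/(3*1.3111341) = 0.3178
Cpk = min(Cpu, Cpl) = 0.3178

0.3178


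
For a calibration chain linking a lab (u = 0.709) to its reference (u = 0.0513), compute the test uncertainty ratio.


TUR = u_lab / u_ref
= 0.709 / 0.0513
= 13.8207

13.8207


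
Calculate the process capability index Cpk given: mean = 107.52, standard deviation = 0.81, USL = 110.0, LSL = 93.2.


Cpu = (USL - mean) / (3*sigma) = (110.0 - 107.52) / (3*0.81) = 1.0206
Cpl = (mean - LSL) / (3*sigma) = (107.52 - 93.2) / (3*0.81) = 5.8930
Cpk = min(Cpu, Cpl) = 1.0206

1.0206


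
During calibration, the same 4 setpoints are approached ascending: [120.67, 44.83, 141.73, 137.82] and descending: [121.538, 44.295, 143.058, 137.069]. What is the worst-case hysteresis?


|120.67 - 121.538| = 0.8680
|44.83 - 44.295| = 0.5350
|141.73 - 143.058| = 1.3280
|137.82 - 137.069| = 0.7510
hysteresis = max(diffs) = 1.3280

1.3280


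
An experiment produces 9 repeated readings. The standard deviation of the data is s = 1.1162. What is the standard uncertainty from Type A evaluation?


u_A = s / sqrt(n)
u_A = 1.1162 / sqrt(9)
u_A = 1.1162 / 3
u_A = 0.3721

0.3721


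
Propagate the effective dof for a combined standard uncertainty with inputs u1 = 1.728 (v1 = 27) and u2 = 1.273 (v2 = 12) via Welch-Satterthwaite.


uc = sqrt(u1^2 + u2^2) = sqrt(1.728^2 + 1.273^2) = 2.1462789
v_eff = uc^4 / (u1^4/v1 + u2^4/v2)
= 2.1462789^4 / (1.728^4/27 + 1.273^4/12)
= 21.219963 / 0.5490688
v_eff = 38.6472

38.6472


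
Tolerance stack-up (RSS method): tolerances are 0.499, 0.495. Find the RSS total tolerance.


RSS = sqrt(0.499^2 + 0.495^2)
= sqrt(0.494026)
= 0.7029

0.7029


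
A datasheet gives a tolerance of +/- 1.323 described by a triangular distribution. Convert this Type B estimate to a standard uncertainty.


u_B = half_width / sqrt(6)
u_B = 1.323 / 2.4494897
u_B = 0.5401

0.5401


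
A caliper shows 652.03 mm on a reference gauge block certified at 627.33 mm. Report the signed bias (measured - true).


Systematic error = measured - true
= 652.03 - 627.33
= 24.7000

24.7000


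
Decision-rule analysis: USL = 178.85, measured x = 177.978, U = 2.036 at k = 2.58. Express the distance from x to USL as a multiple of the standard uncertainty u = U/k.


u = U / k = 2.036 / 2.58 = 0.78914729
margin = |USL - x| = |178.85 - 177.978| = 0.872
z = margin / u = 0.872 / 0.78914729
z = 1.1050

1.1050


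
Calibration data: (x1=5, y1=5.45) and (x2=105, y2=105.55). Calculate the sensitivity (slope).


slope = (y2 - y1) / (x2 - x1)
= (105.55 - 5.45) / (105 - 5)
= 100.1000 / 100
= 1.0010

1.0010


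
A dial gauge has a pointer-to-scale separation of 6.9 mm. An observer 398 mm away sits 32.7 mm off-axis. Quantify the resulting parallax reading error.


error = h * offset / d
= 6.9 * 32.7 / 398
= 0.5669

0.5669


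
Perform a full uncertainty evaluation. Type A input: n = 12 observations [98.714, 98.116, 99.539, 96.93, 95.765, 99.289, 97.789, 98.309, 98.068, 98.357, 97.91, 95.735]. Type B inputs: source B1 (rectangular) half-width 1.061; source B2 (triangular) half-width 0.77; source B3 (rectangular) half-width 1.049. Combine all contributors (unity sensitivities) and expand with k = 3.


mean = (98.714 + 98.116 + 99.539 + 96.93 + 95.765 + 99.289 + 97.789 + 98.309 + 98.068 + 98.357 + 97.91 + 95.735) / 12 = 97.87675
s = sqrt(sum((x - mean)^2)/(n-1)) = 1.2030844
u_A = s / sqrt(n) = 1.2030844 / sqrt(12) = 0.34730055
u_B1 = 1.061 / sqrt(3) = 0.61256864
u_B2 = 0.77 / sqrt(6) = 0.31435118
u_B3 = 1.049 / sqrt(3) = 0.60564043
uc = sqrt(0.34730055^2 + 0.61256864^2 + 0.31435118^2 + 0.60564043^2) = 0.98054832
U = k * uc = 3 * 0.98054832
U = 2.9416

2.9416


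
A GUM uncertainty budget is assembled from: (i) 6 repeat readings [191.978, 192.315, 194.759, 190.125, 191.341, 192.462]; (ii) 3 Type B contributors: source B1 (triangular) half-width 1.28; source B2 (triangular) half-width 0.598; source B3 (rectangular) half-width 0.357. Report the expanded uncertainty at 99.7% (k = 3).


mean = (191.978 + 192.315 + 194.759 + 190.125 + 191.341 + 192.462) / 6 = 192.1633333
s = sqrt(sum((x - mean)^2)/(n-1)) = 1.5306909
u_A = s / sqrt(n) = 1.5306909 / sqrt(6) = 0.62490194
u_B1 = 1.28 / sqrt(6) = 0.52255781
u_B2 = 0.598 / sqrt(6) = 0.24413248
u_B3 = 0.357 / sqrt(3) = 0.20611405
uc = sqrt(0.62490194^2 + 0.52255781^2 + 0.24413248^2 + 0.20611405^2) = 0.87501587
U = k * uc = 3 * 0.87501587
U = 2.6250

2.6250


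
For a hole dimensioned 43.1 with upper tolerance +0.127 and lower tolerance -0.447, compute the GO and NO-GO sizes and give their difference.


GO = nominal - lower_tol (smallest hole = maximum material condition)
GO = 43.1 - 0.447 = 42.653
NO-GO = nominal + upper_tol (largest hole = least material condition)
NO-GO = 43.1 + 0.127 = 43.227
spread = NO-GO - GO = 43.227 - 42.653 = 0.5740

0.5740


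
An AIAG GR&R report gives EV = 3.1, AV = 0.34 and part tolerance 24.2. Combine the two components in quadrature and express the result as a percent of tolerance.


GRR = sqrt(EV^2 + AV^2) = sqrt(3.1^2 + 0.34^2) = 3.1185894
%GRR = GRR / tol * 100 = 3.1185894 / 24.2 * 100
%GRR = 12.8867

12.8867


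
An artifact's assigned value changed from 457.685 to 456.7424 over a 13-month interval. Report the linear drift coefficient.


rate = (v2 - v1) / months
= (456.7424 - 457.685) / 13
= -0.9426 / 13
= -0.0725

-0.0725


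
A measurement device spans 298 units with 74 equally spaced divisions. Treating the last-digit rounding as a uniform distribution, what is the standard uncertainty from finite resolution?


resolution = range / divisions
resolution = 298 / 74 = 4.027027
u_res = resolution / (2*sqrt(3))
u_res = 4.027027 / 3.4641016
u_res = 1.1625

1.1625


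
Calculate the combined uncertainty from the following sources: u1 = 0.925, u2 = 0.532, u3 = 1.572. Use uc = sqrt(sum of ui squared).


uc = sqrt(0.925^2 + 0.532^2 + 1.572^2)
uc = sqrt(3.609833)
uc = 1.9000

1.9000


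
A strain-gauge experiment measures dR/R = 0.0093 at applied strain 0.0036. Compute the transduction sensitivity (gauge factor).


GF = (dR/R) / epsilon
= 0.0093 / 0.0036
= 2.5833

2.5833


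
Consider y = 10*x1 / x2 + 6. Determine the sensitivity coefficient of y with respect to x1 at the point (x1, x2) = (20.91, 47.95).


y = 10*x1 / x2 + 6
dy/dx1 = 10/x2
Evaluate at x2 = 47.95: c1 = 10 / 47.95
c1 = 0.2086

0.2086


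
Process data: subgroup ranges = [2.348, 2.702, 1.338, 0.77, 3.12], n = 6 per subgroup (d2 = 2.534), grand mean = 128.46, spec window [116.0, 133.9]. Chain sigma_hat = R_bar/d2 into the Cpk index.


R_bar = (2.348 + 2.702 + 1.338 + 0.77 + 3.12) / 5 = 2.0556
sigma = R_bar / d2 = 2.0556 / 2.534 = 0.81120758
Cp = (USL - LSL)/(6*sigma) = (133.9 - 116.0)/(6*0.81120758) = 3.6776
Cpu = (133.9 - 128.46)/(3*0.81120758) = 2.2354
Cpl = (128.46 - 116.0)/(3*0.81120758) = 5.1199
Cpk = min(Cpu, Cpl) = 2.2354

2.2354


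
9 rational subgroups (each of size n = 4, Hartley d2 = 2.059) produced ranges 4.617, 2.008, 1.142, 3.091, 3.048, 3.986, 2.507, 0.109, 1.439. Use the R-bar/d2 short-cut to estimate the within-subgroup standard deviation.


R_bar = (4.617 + 2.008 + 1.142 + 3.091 + 3.048 + 3.986 + 2.507 + 0.109 + 1.439) / 9
R_bar = 21.947 / 9 = 2.4385556
sigma_hat = R_bar / d2 = 2.4385556 / 2.059 = 1.1843

1.1843


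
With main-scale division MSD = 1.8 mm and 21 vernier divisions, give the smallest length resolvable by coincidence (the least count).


LC = MSD / n_div
= 1.8 / 21
= 0.0857

0.0857


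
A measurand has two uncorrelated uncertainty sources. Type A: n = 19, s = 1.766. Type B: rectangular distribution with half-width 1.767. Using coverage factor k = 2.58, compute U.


u_A = s / sqrt(n) = 1.766 / sqrt(19) = 0.40514819
u_B = half_width / sqrt(3) = 1.767 / sqrt(3) = 1.0201779
uc = sqrt(u_A^2 + u_B^2) = sqrt(0.40514819^2 + 1.0201779^2) = 1.097683
U = k * uc = 2.58 * 1.097683
U = 2.8320

2.8320


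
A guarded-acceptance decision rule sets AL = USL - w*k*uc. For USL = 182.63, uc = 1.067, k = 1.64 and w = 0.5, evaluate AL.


U = k * uc = 1.64 * 1.067 = 1.74988
guard band g = w * U = 0.5 * 1.74988 = 0.87494
AL = USL - g = 182.63 - 0.87494
AL = 181.7551

181.7551


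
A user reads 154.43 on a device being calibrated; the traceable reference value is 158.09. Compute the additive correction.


Correction = standard - reading
= 158.09 - 154.43
= 3.6600

3.6600


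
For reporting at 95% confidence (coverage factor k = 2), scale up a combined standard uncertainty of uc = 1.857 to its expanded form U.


U = k * uc
U = 2 * 1.857
U = 3.7140

3.7140


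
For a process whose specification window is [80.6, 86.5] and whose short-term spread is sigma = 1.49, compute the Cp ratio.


Cp = (USL - LSL) / (6 * sigma)
= (86.5 - 80.6) / (6 * 1.49)
= 5.9000 / 8.9400
= 0.6600

0.6600


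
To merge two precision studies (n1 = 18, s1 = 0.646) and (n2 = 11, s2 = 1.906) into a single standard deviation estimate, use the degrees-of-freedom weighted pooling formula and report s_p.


s_p = sqrt(((n1-1)*s1^2 + (n2-1)*s2^2) / (n1+n2-2))
numerator = (18-1)*0.646^2 + (11-1)*1.906^2 = 7.094372 + 36.32836 = 43.422732
denominator = 18 + 11 - 2 = 27
s_p^2 = 43.422732 / 27 = 1.6082493
s_p = sqrt(1.6082493) = 1.2682

1.2682


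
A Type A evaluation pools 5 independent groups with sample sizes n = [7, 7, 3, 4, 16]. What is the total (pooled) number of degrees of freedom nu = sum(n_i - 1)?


nu = sum_i (n_i - 1)
nu = ((7 - 1) + (7 - 1) + (3 - 1) + (4 - 1) + (16 - 1))
nu = 6 + 6 + 2 + 3 + 15
nu = 32

32


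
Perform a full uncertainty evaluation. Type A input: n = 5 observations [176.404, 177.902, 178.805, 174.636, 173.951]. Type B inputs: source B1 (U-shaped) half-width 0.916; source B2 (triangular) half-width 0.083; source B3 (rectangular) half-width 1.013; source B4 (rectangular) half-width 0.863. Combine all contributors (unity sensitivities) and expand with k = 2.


mean = (176.404 + 177.902 + 178.805 + 174.636 + 173.951) / 5 = 176.3396
s = sqrt(sum((x - mean)^2)/(n-1)) = 2.0694867
u_A = s / sqrt(n) = 2.0694867 / sqrt(5) = 0.92550259
u_B1 = 0.916 / sqrt(2) = 0.64770981
u_B2 = 0.083 / sqrt(6) = 0.033884608
u_B3 = 1.013 / sqrt(3) = 0.58485582
u_B4 = 0.863 / sqrt(3) = 0.49825328
uc = sqrt(0.92550259^2 + 0.64770981^2 + 0.033884608^2 + 0.58485582^2 + 0.49825328^2) = 1.3665811
U = k * uc = 2 * 1.3665811
U = 2.7332

2.7332


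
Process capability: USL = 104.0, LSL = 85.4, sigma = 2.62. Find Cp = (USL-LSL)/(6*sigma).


Cp = (USL - LSL) / (6 * sigma)
= (104.0 - 85.4) / (6 * 2.62)
= 18.6000 / 15.7200
= 1.1832

1.1832


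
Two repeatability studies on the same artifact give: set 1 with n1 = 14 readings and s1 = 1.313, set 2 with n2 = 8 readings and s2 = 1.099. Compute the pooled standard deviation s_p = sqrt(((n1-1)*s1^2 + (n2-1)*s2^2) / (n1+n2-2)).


s_p = sqrt(((n1-1)*s1^2 + (n2-1)*s2^2) / (n1+n2-2))
numerator = (14-1)*1.313^2 + (8-1)*1.099^2 = 22.411597 + 8.454607 = 30.866204
denominator = 14 + 8 - 2 = 20
s_p^2 = 30.866204 / 20 = 1.5433102
s_p = sqrt(1.5433102) = 1.2423

1.2423


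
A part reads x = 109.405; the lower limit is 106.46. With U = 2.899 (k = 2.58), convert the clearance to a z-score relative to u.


u = U / k = 2.899 / 2.58 = 1.1236434
margin = |LSL - x| = |106.46 - 109.405| = 2.945
z = margin / u = 2.945 / 1.1236434
z = 2.6209

2.6209


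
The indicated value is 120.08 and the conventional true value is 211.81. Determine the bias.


Systematic error = measured - true
= 120.08 - 211.81
= -91.7300

-91.7300


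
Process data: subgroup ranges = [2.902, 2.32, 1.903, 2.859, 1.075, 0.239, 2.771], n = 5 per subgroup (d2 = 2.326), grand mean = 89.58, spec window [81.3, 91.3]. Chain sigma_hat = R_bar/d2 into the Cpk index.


R_bar = (2.902 + 2.32 + 1.903 + 2.859 + 1.075 + 0.239 + 2.771) / 7 = 2.0098571
sigma = R_bar / d2 = 2.0098571 / 2.326 = 0.86408302
Cp = (USL - LSL)/(6*sigma) = (91.3 - 81.3)/(6*0.86408302) = 1.9288
Cpu = (91.3 - 89.58)/(3*0.86408302) = 0.6635
Cpl = (89.58 - 81.3)/(3*0.86408302) = 3.1941
Cpk = min(Cpu, Cpl) = 0.6635

0.6635


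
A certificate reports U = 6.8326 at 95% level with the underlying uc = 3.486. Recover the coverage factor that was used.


k = U / uc
k = 6.8326 / 3.486
k = 1.96

1.96


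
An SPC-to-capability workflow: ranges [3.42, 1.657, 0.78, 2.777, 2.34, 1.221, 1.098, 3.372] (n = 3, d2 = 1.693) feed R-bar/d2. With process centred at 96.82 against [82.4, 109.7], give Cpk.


R_bar = (3.42 + 1.657 + 0.78 + 2.777 + 2.34 + 1.221 + 1.098 + 3.372) / 8 = 2.083125
sigma = R_bar / d2 = 2.083125 / 1.693 = 1.2304341
Cp = (USL - LSL)/(6*sigma) = (109.7 - 82.4)/(6*1.2304341) = 3.6979
Cpu = (109.7 - 96.82)/(3*1.2304341) = 3.4893
Cpl = (96.82 - 82.4)/(3*1.2304341) = 3.9065
Cpk = min(Cpu, Cpl) = 3.4893

3.4893


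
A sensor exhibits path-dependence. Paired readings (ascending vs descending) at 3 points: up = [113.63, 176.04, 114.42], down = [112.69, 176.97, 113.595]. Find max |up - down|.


|113.63 - 112.69| = 0.9400
|176.04 - 176.97| = 0.9300
|114.42 - 113.595| = 0.8250
hysteresis = max(diffs) = 0.9400

0.9400


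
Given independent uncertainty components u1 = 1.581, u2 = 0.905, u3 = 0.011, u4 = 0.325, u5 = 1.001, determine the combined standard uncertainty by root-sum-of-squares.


uc = sqrt(1.581^2 + 0.905^2 + 0.011^2 + 0.325^2 + 1.001^2)
uc = sqrt(4.426333)
uc = 2.1039

2.1039


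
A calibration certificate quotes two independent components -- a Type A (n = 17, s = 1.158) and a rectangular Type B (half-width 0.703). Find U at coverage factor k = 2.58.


u_A = s / sqrt(n) = 1.158 / sqrt(17) = 0.28085625
u_B = half_width / sqrt(3) = 0.703 / sqrt(3) = 0.40587724
uc = sqrt(u_A^2 + u_B^2) = sqrt(0.28085625^2 + 0.40587724^2) = 0.49357529
U = k * uc = 2.58 * 0.49357529
U = 1.2734

1.2734


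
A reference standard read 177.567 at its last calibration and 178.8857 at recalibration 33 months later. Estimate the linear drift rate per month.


rate = (v2 - v1) / months
= (178.8857 - 177.567) / 33
= 1.3187 / 33
= 0.0400

0.0400


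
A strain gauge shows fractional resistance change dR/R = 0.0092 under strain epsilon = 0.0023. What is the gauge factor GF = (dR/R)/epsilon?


GF = (dR/R) / epsilon
= 0.0092 / 0.0023
= 4.0000

4.0000


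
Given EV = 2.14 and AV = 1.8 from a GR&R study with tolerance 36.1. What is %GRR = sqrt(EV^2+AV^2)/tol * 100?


GRR = sqrt(EV^2 + AV^2) = sqrt(2.14^2 + 1.8^2) = 2.7963548
%GRR = GRR / tol * 100 = 2.7963548 / 36.1 * 100
%GRR = 7.7461

7.7461


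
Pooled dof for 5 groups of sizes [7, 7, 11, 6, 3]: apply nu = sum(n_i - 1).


nu = sum_i (n_i - 1)
nu = ((7 - 1) + (7 - 1) + (11 - 1) + (6 - 1) + (3 - 1))
nu = 6 + 6 + 10 + 5 + 2
nu = 29

29


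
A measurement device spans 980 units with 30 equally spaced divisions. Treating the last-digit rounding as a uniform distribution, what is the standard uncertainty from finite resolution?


resolution = range / divisions
resolution = 980 / 30 = 32.666667
u_res = resolution / (2*sqrt(3))
u_res = 32.666667 / 3.4641016
u_res = 9.4301

9.4301


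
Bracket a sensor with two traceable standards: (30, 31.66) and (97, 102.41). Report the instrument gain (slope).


slope = (y2 - y1) / (x2 - x1)
= (102.41 - 31.66) / (97 - 30)
= 70.7500 / 67
= 1.0560

1.0560
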